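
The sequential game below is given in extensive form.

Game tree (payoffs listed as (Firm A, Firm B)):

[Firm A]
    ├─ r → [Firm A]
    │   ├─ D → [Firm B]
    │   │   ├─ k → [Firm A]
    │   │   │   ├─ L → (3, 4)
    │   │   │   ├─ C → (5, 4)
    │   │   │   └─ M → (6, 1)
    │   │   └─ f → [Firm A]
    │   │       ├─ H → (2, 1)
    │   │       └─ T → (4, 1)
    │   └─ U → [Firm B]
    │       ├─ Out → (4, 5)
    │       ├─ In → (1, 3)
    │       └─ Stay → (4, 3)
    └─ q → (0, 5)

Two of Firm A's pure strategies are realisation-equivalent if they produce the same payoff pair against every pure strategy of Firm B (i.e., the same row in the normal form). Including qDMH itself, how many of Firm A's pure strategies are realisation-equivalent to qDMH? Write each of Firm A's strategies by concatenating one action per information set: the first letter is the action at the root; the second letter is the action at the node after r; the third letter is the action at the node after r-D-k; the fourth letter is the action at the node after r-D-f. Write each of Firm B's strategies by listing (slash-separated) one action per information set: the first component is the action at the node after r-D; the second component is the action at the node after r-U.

12

Row for qDMH (columns k/Out, k/In, k/Stay, f/Out, f/In, f/Stay): (0,5) (0,5) (0,5) (0,5) (0,5) (0,5).
Under qDMH, Firm A's choice at the node after r and at the node after r-D-k and at the node after r-D-f can never be reached regardless of what Firm B does, so varying those choices leaves every outcome unchanged.
Holding the reachable choices fixed and varying the unreachable ones freely already gives 2 × 3 × 2 = 12 equivalent strategies.
No other strategy reproduces this row, so those 12 are the full class: qDLH, qDLT, qDCH, qDCT, qDMH, qDMT, qULH, qULT, qUCH, qUCT, qUMH, qUMT.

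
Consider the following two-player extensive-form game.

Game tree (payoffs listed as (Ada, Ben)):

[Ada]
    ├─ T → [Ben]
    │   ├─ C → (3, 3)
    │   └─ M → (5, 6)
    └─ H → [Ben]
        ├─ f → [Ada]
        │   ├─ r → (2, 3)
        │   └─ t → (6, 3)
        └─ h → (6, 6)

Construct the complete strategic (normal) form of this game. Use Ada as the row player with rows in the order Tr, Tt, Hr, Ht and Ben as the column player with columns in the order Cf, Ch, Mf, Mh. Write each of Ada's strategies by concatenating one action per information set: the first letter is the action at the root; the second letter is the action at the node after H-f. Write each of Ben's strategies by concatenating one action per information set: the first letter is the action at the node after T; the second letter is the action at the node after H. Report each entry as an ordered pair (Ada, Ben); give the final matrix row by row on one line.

           Cf       Ch       Mf       Mh
  Tr    (3,3)    (3,3)    (5,6)    (5,6)
  Tt    (3,3)    (3,3)    (5,6)    (5,6)
  Hr    (2,3)    (6,6)    (2,3)    (6,6)
  Ht    (6,3)    (6,6)    (6,3)    (6,6)

Tr: (3,3) (3,3) (5,6) (5,6) | Tt: (3,3) (3,3) (5,6) (5,6) | Hr: (2,3) (6,6) (2,3) (6,6) | Ht: (6,3) (6,6) (6,3) (6,6)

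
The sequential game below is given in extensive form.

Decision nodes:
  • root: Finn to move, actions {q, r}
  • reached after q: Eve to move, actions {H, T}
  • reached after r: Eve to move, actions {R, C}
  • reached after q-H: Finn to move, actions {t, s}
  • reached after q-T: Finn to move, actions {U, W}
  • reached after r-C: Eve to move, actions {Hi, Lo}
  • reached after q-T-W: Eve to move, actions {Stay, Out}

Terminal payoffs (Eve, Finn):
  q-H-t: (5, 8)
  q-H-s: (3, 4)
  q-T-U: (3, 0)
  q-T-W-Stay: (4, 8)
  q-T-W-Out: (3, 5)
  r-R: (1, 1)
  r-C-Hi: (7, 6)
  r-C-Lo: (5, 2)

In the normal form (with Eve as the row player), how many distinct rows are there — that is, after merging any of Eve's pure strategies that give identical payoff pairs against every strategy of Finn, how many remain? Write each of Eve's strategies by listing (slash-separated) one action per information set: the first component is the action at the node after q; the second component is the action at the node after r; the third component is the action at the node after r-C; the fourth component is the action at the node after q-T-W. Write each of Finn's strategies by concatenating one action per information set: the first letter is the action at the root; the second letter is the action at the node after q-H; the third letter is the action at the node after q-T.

9

Eve has 16 pure strategies: H/R/Hi/Stay, H/R/Hi/Out, H/R/Lo/Stay, H/R/Lo/Out, H/C/Hi/Stay, H/C/Hi/Out, H/C/Lo/Stay, H/C/Lo/Out, T/R/Hi/Stay, T/R/Hi/Out, T/R/Lo/Stay, T/R/Lo/Out, T/C/Hi/Stay, T/C/Hi/Out, T/C/Lo/Stay, T/C/Lo/Out. Columns: qtU, qtW, qsU, qsW, rtU, rtW, rsU, rsW.
{H/R/Hi/Stay, H/R/Hi/Out, H/R/Lo/Stay, H/R/Lo/Out} → row (5,8) (5,8) (3,4) (3,4) (1,1) (1,1) (1,1) (1,1)
{H/C/Hi/Stay, H/C/Hi/Out} → row (5,8) (5,8) (3,4) (3,4) (7,6) (7,6) (7,6) (7,6)
{H/C/Lo/Stay, H/C/Lo/Out} → row (5,8) (5,8) (3,4) (3,4) (5,2) (5,2) (5,2) (5,2)
{T/R/Hi/Stay, T/R/Lo/Stay} → row (3,0) (4,8) (3,0) (4,8) (1,1) (1,1) (1,1) (1,1)
{T/R/Hi/Out, T/R/Lo/Out} → row (3,0) (3,5) (3,0) (3,5) (1,1) (1,1) (1,1) (1,1)
{T/C/Hi/Stay} → row (3,0) (4,8) (3,0) (4,8) (7,6) (7,6) (7,6) (7,6)
{T/C/Hi/Out} → row (3,0) (3,5) (3,0) (3,5) (7,6) (7,6) (7,6) (7,6)
{T/C/Lo/Stay} → row (3,0) (4,8) (3,0) (4,8) (5,2) (5,2) (5,2) (5,2)
{T/C/Lo/Out} → row (3,0) (3,5) (3,0) (3,5) (5,2) (5,2) (5,2) (5,2)
That's 9 distinct rows out of 16 strategies.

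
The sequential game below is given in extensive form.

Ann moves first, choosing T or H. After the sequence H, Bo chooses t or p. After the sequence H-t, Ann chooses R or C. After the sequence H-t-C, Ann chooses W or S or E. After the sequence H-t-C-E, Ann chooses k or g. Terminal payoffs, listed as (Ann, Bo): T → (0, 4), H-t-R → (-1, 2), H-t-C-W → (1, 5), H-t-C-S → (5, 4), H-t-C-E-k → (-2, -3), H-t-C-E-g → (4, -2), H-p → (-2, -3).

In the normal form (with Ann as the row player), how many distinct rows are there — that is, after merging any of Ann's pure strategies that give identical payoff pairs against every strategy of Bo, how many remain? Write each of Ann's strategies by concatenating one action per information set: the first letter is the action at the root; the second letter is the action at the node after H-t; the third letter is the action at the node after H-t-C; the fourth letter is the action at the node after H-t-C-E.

Ann has 24 pure strategies: TRWk, TRWg, TRSk, TRSg, TREk, TREg, TCWk, TCWg, TCSk, TCSg, TCEk, TCEg, HRWk, HRWg, HRSk, HRSg, HREk, HREg, HCWk, HCWg, HCSk, HCSg, HCEk, HCEg. Columns: t, p.
{TRWk, TRWg, TRSk, TRSg, TREk, TREg, TCWk, TCWg, TCSk, TCSg, TCEk, TCEg} → row (0,4) (0,4)
{HRWk, HRWg, HRSk, HRSg, HREk, HREg} → row (-1,2) (-2,-3)
{HCWk, HCWg} → row (1,5) (-2,-3)
{HCSk, HCSg} → row (5,4) (-2,-3)
{HCEk} → row (-2,-3) (-2,-3)
{HCEg} → row (4,-2) (-2,-3)
That's 6 distinct rows out of 24 strategies.

6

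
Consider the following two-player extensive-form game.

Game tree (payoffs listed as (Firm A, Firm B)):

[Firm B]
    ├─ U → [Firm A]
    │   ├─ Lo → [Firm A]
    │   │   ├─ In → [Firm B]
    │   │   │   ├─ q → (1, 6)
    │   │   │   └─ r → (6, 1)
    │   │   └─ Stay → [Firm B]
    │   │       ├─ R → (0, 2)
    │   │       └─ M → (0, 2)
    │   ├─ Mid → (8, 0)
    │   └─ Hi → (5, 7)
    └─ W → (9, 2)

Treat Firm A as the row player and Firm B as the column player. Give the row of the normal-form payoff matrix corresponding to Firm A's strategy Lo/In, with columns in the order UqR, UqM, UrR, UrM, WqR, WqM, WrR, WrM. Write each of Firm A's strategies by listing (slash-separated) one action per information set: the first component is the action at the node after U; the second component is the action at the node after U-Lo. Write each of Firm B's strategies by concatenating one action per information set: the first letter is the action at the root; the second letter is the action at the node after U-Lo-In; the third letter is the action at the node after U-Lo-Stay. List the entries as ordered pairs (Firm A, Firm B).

vs UqR: Firm B plays U → Firm A plays Lo at [U] → Firm A plays In at [U-Lo] → Firm B plays q at [U-Lo-In] → (1, 6)
vs UqM: Firm B plays U → Firm A plays Lo at [U] → Firm A plays In at [U-Lo] → Firm B plays q at [U-Lo-In] → (1, 6)
vs UrR: Firm B plays U → Firm A plays Lo at [U] → Firm A plays In at [U-Lo] → Firm B plays r at [U-Lo-In] → (6, 1)
vs UrM: Firm B plays U → Firm A plays Lo at [U] → Firm A plays In at [U-Lo] → Firm B plays r at [U-Lo-In] → (6, 1)
vs WqR: Firm B plays W → (9, 2)
vs WqM: Firm B plays W → (9, 2)
vs WrR: Firm B plays W → (9, 2)
vs WrM: Firm B plays W → (9, 2)

(1,6) (1,6) (6,1) (6,1) (9,2) (9,2) (9,2) (9,2)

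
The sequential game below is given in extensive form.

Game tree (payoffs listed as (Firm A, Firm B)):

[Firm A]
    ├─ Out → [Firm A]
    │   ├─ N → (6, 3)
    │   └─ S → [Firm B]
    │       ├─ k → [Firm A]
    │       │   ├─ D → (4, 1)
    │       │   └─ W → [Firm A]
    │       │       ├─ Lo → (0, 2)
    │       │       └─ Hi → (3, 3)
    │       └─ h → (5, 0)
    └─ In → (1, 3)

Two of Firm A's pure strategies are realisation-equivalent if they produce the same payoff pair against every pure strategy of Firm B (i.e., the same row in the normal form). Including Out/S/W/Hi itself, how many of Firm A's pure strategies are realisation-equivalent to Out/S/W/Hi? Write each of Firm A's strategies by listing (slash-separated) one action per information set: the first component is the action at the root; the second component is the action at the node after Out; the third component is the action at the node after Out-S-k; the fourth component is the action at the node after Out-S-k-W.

1

Row for Out/S/W/Hi (columns k, h): (3,3) (5,0).
Every one of Firm A's information sets is on the play path for some reply by Firm B when Firm A follows Out/S/W/Hi.
Changing the action at any of them therefore changes at least one column, so only Out/S/W/Hi itself gives this row.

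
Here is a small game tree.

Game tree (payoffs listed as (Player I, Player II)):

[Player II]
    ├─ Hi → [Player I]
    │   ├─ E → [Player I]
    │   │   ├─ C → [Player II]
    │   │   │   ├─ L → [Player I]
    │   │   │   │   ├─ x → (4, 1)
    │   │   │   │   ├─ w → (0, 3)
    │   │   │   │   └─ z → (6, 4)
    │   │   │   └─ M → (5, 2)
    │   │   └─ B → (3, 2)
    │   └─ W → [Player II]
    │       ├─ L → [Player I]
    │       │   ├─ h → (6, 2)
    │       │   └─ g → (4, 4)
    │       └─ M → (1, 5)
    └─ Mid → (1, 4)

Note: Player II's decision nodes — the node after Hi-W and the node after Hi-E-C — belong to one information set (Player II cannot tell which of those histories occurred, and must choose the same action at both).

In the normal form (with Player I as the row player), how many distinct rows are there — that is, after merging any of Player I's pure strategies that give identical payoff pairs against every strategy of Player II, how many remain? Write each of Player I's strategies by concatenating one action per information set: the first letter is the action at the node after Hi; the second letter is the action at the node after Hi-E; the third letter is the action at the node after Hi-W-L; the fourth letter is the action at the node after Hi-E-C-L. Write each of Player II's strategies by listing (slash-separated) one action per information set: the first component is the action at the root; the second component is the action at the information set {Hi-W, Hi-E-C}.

Player I has 24 pure strategies: EChx, EChw, EChz, ECgx, ECgw, ECgz, EBhx, EBhw, EBhz, EBgx, EBgw, EBgz, WChx, WChw, WChz, WCgx, WCgw, WCgz, WBhx, WBhw, WBhz, WBgx, WBgw, WBgz. Columns: Hi/L, Hi/M, Mid/L, Mid/M.
{EChx, ECgx} → row (4,1) (5,2) (1,4) (1,4)
{EChw, ECgw} → row (0,3) (5,2) (1,4) (1,4)
{EChz, ECgz} → row (6,4) (5,2) (1,4) (1,4)
{EBhx, EBhw, EBhz, EBgx, EBgw, EBgz} → row (3,2) (3,2) (1,4) (1,4)
{WChx, WChw, WChz, WBhx, WBhw, WBhz} → row (6,2) (1,5) (1,4) (1,4)
{WCgx, WCgw, WCgz, WBgx, WBgw, WBgz} → row (4,4) (1,5) (1,4) (1,4)
That's 6 distinct rows out of 24 strategies.

6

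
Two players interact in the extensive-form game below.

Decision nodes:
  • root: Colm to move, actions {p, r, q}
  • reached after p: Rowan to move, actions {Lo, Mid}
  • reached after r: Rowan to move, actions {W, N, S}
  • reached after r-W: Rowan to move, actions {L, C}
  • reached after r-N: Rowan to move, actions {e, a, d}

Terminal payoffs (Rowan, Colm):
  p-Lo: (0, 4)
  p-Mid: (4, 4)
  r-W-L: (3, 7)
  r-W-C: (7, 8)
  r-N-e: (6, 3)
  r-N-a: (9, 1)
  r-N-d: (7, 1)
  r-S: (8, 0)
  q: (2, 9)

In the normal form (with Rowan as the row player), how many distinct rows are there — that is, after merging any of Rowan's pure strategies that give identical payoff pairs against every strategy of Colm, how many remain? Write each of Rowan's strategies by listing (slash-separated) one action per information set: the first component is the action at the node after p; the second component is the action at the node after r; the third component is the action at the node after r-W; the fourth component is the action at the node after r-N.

12

Rowan has 36 pure strategies: Lo/W/L/e, Lo/W/L/a, Lo/W/L/d, Lo/W/C/e, Lo/W/C/a, Lo/W/C/d, Lo/N/L/e, Lo/N/L/a, Lo/N/L/d, Lo/N/C/e, Lo/N/C/a, Lo/N/C/d, Lo/S/L/e, Lo/S/L/a, Lo/S/L/d, Lo/S/C/e, Lo/S/C/a, Lo/S/C/d, Mid/W/L/e, Mid/W/L/a, Mid/W/L/d, Mid/W/C/e, Mid/W/C/a, Mid/W/C/d, Mid/N/L/e, Mid/N/L/a, Mid/N/L/d, Mid/N/C/e, Mid/N/C/a, Mid/N/C/d, Mid/S/L/e, Mid/S/L/a, Mid/S/L/d, Mid/S/C/e, Mid/S/C/a, Mid/S/C/d. Columns: p, r, q.
{Lo/W/L/e, Lo/W/L/a, Lo/W/L/d} → row (0,4) (3,7) (2,9)
{Lo/W/C/e, Lo/W/C/a, Lo/W/C/d} → row (0,4) (7,8) (2,9)
{Lo/N/L/e, Lo/N/C/e} → row (0,4) (6,3) (2,9)
{Lo/N/L/a, Lo/N/C/a} → row (0,4) (9,1) (2,9)
{Lo/N/L/d, Lo/N/C/d} → row (0,4) (7,1) (2,9)
{Lo/S/L/e, Lo/S/L/a, Lo/S/L/d, Lo/S/C/e, Lo/S/C/a, Lo/S/C/d} → row (0,4) (8,0) (2,9)
{Mid/W/L/e, Mid/W/L/a, Mid/W/L/d} → row (4,4) (3,7) (2,9)
{Mid/W/C/e, Mid/W/C/a, Mid/W/C/d} → row (4,4) (7,8) (2,9)
{Mid/N/L/e, Mid/N/C/e} → row (4,4) (6,3) (2,9)
{Mid/N/L/a, Mid/N/C/a} → row (4,4) (9,1) (2,9)
{Mid/N/L/d, Mid/N/C/d} → row (4,4) (7,1) (2,9)
{Mid/S/L/e, Mid/S/L/a, Mid/S/L/d, Mid/S/C/e, Mid/S/C/a, Mid/S/C/d} → row (4,4) (8,0) (2,9)
That's 12 distinct rows out of 36 strategies.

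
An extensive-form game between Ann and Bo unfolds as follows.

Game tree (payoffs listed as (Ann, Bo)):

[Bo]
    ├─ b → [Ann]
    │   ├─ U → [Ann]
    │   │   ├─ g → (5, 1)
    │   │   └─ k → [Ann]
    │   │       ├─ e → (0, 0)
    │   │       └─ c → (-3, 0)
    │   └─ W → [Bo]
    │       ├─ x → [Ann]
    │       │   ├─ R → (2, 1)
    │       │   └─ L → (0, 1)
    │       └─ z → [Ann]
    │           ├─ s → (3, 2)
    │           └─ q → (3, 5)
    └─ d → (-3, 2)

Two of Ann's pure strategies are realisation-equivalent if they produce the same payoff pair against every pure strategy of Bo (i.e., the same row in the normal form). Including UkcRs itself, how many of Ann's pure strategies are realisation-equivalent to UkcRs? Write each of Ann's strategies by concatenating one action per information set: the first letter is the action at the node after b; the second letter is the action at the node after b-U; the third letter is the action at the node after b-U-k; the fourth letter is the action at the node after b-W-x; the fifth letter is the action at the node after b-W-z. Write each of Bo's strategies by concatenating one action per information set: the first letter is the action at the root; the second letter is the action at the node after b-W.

Row for UkcRs (columns bx, bz, dx, dz): (-3,0) (-3,0) (-3,2) (-3,2).
Under UkcRs, Ann's choice at the node after b-W-x and at the node after b-W-z can never be reached regardless of what Bo does, so varying those choices leaves every outcome unchanged.
Holding the reachable choices fixed and varying the unreachable ones freely already gives 2 × 2 = 4 equivalent strategies.
No other strategy reproduces this row, so those 4 are the full class: UkcRs, UkcRq, UkcLs, UkcLq.

4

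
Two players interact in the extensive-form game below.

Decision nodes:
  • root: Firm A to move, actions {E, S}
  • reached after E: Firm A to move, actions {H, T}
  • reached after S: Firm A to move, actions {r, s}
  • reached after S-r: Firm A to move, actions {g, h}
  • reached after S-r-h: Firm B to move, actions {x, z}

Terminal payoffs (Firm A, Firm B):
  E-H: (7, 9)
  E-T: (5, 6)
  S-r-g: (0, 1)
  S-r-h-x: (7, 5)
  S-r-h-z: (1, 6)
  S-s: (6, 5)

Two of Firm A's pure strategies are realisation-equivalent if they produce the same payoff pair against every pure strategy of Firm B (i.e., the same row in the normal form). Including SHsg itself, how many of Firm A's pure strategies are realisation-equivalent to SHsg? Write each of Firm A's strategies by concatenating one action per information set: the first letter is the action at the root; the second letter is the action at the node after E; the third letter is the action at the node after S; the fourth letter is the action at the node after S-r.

Row for SHsg (columns x, z): (6,5) (6,5).
Under SHsg, Firm A's choice at the node after E and at the node after S-r can never be reached regardless of what Firm B does, so varying those choices leaves every outcome unchanged.
Holding the reachable choices fixed and varying the unreachable ones freely already gives 2 × 2 = 4 equivalent strategies.
No other strategy reproduces this row, so those 4 are the full class: SHsg, SHsh, STsg, STsh.

4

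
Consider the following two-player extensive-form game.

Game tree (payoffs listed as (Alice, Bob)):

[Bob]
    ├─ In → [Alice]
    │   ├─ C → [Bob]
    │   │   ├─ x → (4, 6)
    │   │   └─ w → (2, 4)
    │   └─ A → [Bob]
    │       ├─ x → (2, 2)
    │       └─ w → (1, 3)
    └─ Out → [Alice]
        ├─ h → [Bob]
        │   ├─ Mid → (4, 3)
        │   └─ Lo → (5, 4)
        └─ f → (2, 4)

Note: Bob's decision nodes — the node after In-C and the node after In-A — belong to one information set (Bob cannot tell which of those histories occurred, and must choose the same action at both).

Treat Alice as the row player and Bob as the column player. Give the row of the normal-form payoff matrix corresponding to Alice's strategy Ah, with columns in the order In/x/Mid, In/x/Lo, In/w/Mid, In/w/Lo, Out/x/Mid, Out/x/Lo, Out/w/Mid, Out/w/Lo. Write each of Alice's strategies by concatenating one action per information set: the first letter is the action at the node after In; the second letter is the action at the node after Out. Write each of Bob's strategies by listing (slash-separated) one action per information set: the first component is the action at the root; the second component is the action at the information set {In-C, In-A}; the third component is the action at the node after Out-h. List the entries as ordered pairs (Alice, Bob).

vs In/x/Mid: Bob plays In → Alice plays A at [In] → Bob plays x at [In-A] → (2, 2)
vs In/x/Lo: Bob plays In → Alice plays A at [In] → Bob plays x at [In-A] → (2, 2)
vs In/w/Mid: Bob plays In → Alice plays A at [In] → Bob plays w at [In-A] → (1, 3)
vs In/w/Lo: Bob plays In → Alice plays A at [In] → Bob plays w at [In-A] → (1, 3)
vs Out/x/Mid: Bob plays Out → Alice plays h at [Out] → Bob plays Mid at [Out-h] → (4, 3)
vs Out/x/Lo: Bob plays Out → Alice plays h at [Out] → Bob plays Lo at [Out-h] → (5, 4)
vs Out/w/Mid: Bob plays Out → Alice plays h at [Out] → Bob plays Mid at [Out-h] → (4, 3)
vs Out/w/Lo: Bob plays Out → Alice plays h at [Out] → Bob plays Lo at [Out-h] → (5, 4)

(2,2) (2,2) (1,3) (1,3) (4,3) (5,4) (4,3) (5,4)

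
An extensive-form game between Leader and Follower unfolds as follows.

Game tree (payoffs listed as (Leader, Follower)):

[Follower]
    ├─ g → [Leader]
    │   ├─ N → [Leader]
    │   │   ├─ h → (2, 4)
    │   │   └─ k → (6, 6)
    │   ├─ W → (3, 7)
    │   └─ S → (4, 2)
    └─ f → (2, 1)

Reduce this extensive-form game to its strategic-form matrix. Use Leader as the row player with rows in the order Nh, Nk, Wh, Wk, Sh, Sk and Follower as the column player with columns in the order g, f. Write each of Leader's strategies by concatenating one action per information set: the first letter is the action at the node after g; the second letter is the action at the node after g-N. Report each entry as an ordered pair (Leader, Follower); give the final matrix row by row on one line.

Nh: (2,4) (2,1) | Nk: (6,6) (2,1) | Wh: (3,7) (2,1) | Wk: (3,7) (2,1) | Sh: (4,2) (2,1) | Sk: (4,2) (2,1)

Row Nh: g→(2,4), f→(2,1)
Row Nk: g→(6,6), f→(2,1)
Row Wh: g→(3,7), f→(2,1)
Row Wk: g→(3,7), f→(2,1)
Row Sh: g→(4,2), f→(2,1)
Row Sk: g→(4,2), f→(2,1)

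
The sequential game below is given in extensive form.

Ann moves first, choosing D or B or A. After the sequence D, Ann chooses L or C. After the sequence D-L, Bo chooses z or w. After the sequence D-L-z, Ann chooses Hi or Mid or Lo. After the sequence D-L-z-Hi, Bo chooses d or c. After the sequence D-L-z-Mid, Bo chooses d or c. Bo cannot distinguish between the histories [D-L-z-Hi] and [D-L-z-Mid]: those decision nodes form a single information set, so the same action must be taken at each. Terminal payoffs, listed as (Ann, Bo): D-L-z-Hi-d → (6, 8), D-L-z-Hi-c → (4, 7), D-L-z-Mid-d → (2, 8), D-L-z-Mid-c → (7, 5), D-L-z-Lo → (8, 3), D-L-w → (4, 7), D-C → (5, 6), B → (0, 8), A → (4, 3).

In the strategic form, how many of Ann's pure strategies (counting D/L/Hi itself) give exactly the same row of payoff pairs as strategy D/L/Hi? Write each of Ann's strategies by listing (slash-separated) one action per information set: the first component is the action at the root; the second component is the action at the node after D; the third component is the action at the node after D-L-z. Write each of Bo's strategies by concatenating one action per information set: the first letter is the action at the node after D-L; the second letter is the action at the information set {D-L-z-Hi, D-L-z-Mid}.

1

Row for D/L/Hi (columns zd, zc, wd, wc): (6,8) (4,7) (4,7) (4,7).
Every one of Ann's information sets is on the play path for some reply by Bo when Ann follows D/L/Hi.
Changing the action at any of them therefore changes at least one column, so only D/L/Hi itself gives this row.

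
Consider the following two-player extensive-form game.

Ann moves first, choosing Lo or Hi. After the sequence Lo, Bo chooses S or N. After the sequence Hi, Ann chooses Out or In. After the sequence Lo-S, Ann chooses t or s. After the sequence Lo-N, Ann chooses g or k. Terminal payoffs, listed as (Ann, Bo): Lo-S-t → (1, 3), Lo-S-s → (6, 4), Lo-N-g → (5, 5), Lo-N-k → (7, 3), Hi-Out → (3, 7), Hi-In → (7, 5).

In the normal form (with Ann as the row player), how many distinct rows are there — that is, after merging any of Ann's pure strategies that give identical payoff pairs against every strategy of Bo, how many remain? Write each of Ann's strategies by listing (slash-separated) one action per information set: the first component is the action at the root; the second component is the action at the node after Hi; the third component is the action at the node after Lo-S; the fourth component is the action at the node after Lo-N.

Ann has 16 pure strategies: Lo/Out/t/g, Lo/Out/t/k, Lo/Out/s/g, Lo/Out/s/k, Lo/In/t/g, Lo/In/t/k, Lo/In/s/g, Lo/In/s/k, Hi/Out/t/g, Hi/Out/t/k, Hi/Out/s/g, Hi/Out/s/k, Hi/In/t/g, Hi/In/t/k, Hi/In/s/g, Hi/In/s/k. Columns: S, N.
{Lo/Out/t/g, Lo/In/t/g} → row (1,3) (5,5)
{Lo/Out/t/k, Lo/In/t/k} → row (1,3) (7,3)
{Lo/Out/s/g, Lo/In/s/g} → row (6,4) (5,5)
{Lo/Out/s/k, Lo/In/s/k} → row (6,4) (7,3)
{Hi/Out/t/g, Hi/Out/t/k, Hi/Out/s/g, Hi/Out/s/k} → row (3,7) (3,7)
{Hi/In/t/g, Hi/In/t/k, Hi/In/s/g, Hi/In/s/k} → row (7,5) (7,5)
That's 6 distinct rows out of 16 strategies.

6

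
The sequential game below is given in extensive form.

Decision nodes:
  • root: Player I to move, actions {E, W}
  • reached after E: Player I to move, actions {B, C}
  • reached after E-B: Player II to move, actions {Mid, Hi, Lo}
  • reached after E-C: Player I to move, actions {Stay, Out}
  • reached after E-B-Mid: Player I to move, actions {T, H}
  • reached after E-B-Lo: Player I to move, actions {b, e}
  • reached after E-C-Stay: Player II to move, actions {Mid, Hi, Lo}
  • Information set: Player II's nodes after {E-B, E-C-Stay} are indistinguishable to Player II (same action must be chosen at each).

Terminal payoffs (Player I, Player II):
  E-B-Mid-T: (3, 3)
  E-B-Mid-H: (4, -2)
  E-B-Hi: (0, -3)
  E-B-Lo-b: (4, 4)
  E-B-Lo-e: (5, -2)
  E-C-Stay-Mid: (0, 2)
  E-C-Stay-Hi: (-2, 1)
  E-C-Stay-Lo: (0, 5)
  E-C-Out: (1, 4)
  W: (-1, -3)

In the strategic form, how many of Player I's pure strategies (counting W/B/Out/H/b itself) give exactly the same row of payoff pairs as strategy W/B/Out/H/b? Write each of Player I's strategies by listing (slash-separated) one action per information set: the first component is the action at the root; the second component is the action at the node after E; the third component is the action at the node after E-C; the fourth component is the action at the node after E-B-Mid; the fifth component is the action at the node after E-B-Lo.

Row for W/B/Out/H/b (columns Mid, Hi, Lo): (-1,-3) (-1,-3) (-1,-3).
Under W/B/Out/H/b, Player I's choice at the node after E and at the node after E-C and at the node after E-B-Mid and at the node after E-B-Lo can never be reached regardless of what Player II does, so varying those choices leaves every outcome unchanged.
Holding the reachable choices fixed and varying the unreachable ones freely already gives 2 × 2 × 2 × 2 = 16 equivalent strategies.
No other strategy reproduces this row, so those 16 are the full class: W/B/Stay/T/b, W/B/Stay/T/e, W/B/Stay/H/b, W/B/Stay/H/e, W/B/Out/T/b, W/B/Out/T/e, W/B/Out/H/b, W/B/Out/H/e, W/C/Stay/T/b, W/C/Stay/T/e, W/C/Stay/H/b, W/C/Stay/H/e, W/C/Out/T/b, W/C/Out/T/e, W/C/Out/H/b, W/C/Out/H/e.

16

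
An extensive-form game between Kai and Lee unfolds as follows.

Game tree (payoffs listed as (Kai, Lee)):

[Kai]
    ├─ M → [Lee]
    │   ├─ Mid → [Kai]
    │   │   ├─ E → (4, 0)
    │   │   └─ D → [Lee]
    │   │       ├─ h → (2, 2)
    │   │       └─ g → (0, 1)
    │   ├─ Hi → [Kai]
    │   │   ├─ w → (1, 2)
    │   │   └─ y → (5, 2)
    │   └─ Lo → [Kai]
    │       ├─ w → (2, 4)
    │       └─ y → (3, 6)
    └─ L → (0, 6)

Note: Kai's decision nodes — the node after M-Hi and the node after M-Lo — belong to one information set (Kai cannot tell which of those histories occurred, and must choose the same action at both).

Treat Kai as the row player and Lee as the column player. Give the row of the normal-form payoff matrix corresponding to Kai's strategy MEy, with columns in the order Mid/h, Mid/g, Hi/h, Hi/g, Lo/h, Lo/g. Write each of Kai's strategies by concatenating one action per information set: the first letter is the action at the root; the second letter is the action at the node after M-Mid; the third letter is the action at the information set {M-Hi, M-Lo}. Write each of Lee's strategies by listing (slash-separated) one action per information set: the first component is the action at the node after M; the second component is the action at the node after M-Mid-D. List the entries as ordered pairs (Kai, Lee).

(4,0) (4,0) (5,2) (5,2) (3,6) (3,6)

vs Mid/h: Kai plays M → Lee plays Mid at [M] → Kai plays E at [M-Mid] → (4, 0)
vs Mid/g: Kai plays M → Lee plays Mid at [M] → Kai plays E at [M-Mid] → (4, 0)
vs Hi/h: Kai plays M → Lee plays Hi at [M] → Kai plays y at [M-Hi] → (5, 2)
vs Hi/g: Kai plays M → Lee plays Hi at [M] → Kai plays y at [M-Hi] → (5, 2)
vs Lo/h: Kai plays M → Lee plays Lo at [M] → Kai plays y at [M-Lo] → (3, 6)
vs Lo/g: Kai plays M → Lee plays Lo at [M] → Kai plays y at [M-Lo] → (3, 6)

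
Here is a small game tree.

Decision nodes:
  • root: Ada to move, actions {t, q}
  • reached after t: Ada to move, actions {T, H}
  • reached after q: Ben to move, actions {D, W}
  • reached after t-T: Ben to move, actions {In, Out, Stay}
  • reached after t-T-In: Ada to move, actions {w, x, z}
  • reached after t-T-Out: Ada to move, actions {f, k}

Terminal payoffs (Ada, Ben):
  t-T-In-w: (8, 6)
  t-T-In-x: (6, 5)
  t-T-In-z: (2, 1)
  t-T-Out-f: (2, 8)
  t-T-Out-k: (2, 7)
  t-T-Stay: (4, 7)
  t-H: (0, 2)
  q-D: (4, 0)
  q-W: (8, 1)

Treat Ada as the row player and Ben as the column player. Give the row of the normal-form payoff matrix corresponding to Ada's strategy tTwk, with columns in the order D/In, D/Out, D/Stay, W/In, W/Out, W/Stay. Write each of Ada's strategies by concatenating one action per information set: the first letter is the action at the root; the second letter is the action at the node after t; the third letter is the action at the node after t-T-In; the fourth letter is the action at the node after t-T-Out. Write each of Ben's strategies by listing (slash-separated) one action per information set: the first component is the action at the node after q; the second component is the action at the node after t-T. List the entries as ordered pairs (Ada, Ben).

vs D/In: Ada plays t → Ada plays T at [t] → Ben plays In at [t-T] → Ada plays w at [t-T-In] → (8, 6)
vs D/Out: Ada plays t → Ada plays T at [t] → Ben plays Out at [t-T] → Ada plays k at [t-T-Out] → (2, 7)
vs D/Stay: Ada plays t → Ada plays T at [t] → Ben plays Stay at [t-T] → (4, 7)
vs W/In: Ada plays t → Ada plays T at [t] → Ben plays In at [t-T] → Ada plays w at [t-T-In] → (8, 6)
vs W/Out: Ada plays t → Ada plays T at [t] → Ben plays Out at [t-T] → Ada plays k at [t-T-Out] → (2, 7)
vs W/Stay: Ada plays t → Ada plays T at [t] → Ben plays Stay at [t-T] → (4, 7)

(8,6) (2,7) (4,7) (8,6) (2,7) (4,7)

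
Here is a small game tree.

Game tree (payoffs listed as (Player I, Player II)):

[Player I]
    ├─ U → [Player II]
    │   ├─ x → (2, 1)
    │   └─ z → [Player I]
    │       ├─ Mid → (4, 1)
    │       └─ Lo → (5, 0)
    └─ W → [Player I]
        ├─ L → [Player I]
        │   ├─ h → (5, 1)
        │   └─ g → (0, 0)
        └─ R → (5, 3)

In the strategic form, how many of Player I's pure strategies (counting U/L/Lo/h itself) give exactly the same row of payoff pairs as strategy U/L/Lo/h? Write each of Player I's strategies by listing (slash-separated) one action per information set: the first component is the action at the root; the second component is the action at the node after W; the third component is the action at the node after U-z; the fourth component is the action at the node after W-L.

Row for U/L/Lo/h (columns x, z): (2,1) (5,0).
Under U/L/Lo/h, Player I's choice at the node after W and at the node after W-L can never be reached regardless of what Player II does, so varying those choices leaves every outcome unchanged.
Holding the reachable choices fixed and varying the unreachable ones freely already gives 2 × 2 = 4 equivalent strategies.
No other strategy reproduces this row, so those 4 are the full class: U/L/Lo/h, U/L/Lo/g, U/R/Lo/h, U/R/Lo/g.

4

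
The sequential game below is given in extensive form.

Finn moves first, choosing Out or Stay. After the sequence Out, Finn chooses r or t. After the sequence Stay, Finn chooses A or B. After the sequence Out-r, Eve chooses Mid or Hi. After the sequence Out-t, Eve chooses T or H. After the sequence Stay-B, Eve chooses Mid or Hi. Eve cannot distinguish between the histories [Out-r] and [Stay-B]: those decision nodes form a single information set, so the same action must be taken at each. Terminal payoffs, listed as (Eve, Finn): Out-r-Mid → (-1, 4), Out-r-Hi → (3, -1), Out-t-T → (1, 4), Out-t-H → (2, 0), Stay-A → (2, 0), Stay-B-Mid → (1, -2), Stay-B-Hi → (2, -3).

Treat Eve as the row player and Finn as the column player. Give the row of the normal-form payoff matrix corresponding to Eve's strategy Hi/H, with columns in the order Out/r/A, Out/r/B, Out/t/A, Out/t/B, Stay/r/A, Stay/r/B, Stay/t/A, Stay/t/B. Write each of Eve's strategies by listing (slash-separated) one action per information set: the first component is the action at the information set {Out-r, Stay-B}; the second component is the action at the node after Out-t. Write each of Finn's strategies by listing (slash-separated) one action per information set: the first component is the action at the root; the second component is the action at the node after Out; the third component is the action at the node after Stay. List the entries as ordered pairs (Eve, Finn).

vs Out/r/A: Finn plays Out → Finn plays r at [Out] → Eve plays Hi at [Out-r] → (3, -1)
vs Out/r/B: Finn plays Out → Finn plays r at [Out] → Eve plays Hi at [Out-r] → (3, -1)
vs Out/t/A: Finn plays Out → Finn plays t at [Out] → Eve plays H at [Out-t] → (2, 0)
vs Out/t/B: Finn plays Out → Finn plays t at [Out] → Eve plays H at [Out-t] → (2, 0)
vs Stay/r/A: Finn plays Stay → Finn plays A at [Stay] → (2, 0)
vs Stay/r/B: Finn plays Stay → Finn plays B at [Stay] → Eve plays Hi at [Stay-B] → (2, -3)
vs Stay/t/A: Finn plays Stay → Finn plays A at [Stay] → (2, 0)
vs Stay/t/B: Finn plays Stay → Finn plays B at [Stay] → Eve plays Hi at [Stay-B] → (2, -3)

(3,-1) (3,-1) (2,0) (2,0) (2,0) (2,-3) (2,0) (2,-3)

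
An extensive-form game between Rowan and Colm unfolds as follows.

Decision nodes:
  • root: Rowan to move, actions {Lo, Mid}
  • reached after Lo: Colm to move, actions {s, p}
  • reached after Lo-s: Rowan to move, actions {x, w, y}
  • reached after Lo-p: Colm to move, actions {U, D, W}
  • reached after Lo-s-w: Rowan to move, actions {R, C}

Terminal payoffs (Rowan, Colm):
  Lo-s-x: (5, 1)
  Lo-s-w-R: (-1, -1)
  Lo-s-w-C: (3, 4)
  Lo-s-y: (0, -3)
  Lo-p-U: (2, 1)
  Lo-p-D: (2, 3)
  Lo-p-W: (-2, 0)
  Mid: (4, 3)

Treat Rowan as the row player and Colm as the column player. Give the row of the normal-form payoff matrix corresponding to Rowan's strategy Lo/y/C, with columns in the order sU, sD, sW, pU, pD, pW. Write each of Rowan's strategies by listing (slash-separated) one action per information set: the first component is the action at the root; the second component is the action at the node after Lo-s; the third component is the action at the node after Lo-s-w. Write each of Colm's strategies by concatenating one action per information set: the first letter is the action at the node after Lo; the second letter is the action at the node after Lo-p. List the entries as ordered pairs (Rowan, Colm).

vs sU: Rowan plays Lo → Colm plays s at [Lo] → Rowan plays y at [Lo-s] → (0, -3)
vs sD: Rowan plays Lo → Colm plays s at [Lo] → Rowan plays y at [Lo-s] → (0, -3)
vs sW: Rowan plays Lo → Colm plays s at [Lo] → Rowan plays y at [Lo-s] → (0, -3)
vs pU: Rowan plays Lo → Colm plays p at [Lo] → Colm plays U at [Lo-p] → (2, 1)
vs pD: Rowan plays Lo → Colm plays p at [Lo] → Colm plays D at [Lo-p] → (2, 3)
vs pW: Rowan plays Lo → Colm plays p at [Lo] → Colm plays W at [Lo-p] → (-2, 0)

(0,-3) (0,-3) (0,-3) (2,1) (2,3) (-2,0)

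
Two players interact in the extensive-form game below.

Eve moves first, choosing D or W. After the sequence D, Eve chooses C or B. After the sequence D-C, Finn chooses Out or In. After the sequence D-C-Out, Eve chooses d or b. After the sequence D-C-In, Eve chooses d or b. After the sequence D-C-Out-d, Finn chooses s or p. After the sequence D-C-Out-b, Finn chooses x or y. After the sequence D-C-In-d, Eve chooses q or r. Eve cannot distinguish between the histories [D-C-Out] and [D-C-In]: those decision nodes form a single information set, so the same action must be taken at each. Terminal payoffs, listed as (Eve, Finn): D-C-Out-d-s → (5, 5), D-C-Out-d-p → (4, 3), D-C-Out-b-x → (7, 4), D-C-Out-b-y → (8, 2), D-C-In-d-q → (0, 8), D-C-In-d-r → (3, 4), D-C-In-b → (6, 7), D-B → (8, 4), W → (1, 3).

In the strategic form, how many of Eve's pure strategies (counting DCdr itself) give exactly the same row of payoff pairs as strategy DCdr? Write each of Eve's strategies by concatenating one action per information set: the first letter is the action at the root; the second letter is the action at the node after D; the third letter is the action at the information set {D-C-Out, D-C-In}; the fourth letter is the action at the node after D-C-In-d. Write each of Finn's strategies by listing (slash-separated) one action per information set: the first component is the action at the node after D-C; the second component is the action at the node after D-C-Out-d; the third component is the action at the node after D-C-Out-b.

1

Row for DCdr (columns Out/s/x, Out/s/y, Out/p/x, Out/p/y, In/s/x, In/s/y, In/p/x, In/p/y): (5,5) (5,5) (4,3) (4,3) (3,4) (3,4) (3,4) (3,4).
Every one of Eve's information sets is on the play path for some reply by Finn when Eve follows DCdr.
Changing the action at any of them therefore changes at least one column, so only DCdr itself gives this row.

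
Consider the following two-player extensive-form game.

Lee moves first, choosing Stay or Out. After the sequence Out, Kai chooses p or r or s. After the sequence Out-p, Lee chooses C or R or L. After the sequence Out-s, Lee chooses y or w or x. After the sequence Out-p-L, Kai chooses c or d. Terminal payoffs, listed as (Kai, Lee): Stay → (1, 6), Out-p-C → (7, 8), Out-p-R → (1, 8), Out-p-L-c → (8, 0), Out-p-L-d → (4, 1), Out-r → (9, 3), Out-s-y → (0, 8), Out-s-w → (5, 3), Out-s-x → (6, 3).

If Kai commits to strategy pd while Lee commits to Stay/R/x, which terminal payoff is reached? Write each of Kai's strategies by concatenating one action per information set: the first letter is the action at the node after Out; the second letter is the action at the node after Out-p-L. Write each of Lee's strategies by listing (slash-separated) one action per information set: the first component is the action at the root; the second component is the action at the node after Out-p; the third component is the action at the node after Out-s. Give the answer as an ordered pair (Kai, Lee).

(1, 6)

Trace the play path from the root:
  Lee plays Stay
→ terminal payoff (1, 6).
(Kai's choice at the node after Out is never reached on this path, so it doesn't affect the outcome.)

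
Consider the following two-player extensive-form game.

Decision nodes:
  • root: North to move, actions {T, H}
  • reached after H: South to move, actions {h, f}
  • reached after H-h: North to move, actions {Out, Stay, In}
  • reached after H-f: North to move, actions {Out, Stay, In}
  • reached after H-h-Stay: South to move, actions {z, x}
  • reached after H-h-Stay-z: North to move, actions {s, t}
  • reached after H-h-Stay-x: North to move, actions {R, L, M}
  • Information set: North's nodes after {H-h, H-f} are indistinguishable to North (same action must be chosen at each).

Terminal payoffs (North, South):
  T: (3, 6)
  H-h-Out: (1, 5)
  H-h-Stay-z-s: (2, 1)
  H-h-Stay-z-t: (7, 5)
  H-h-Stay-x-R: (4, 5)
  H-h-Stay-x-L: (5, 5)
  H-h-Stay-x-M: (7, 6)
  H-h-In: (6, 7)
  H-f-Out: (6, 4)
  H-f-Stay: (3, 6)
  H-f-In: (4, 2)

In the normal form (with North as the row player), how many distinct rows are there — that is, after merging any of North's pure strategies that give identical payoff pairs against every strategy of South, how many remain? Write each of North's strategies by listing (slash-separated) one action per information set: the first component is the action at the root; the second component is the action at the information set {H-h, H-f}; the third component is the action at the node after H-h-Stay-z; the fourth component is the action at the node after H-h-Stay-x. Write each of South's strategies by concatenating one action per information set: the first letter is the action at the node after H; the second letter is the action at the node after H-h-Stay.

9

North has 36 pure strategies: T/Out/s/R, T/Out/s/L, T/Out/s/M, T/Out/t/R, T/Out/t/L, T/Out/t/M, T/Stay/s/R, T/Stay/s/L, T/Stay/s/M, T/Stay/t/R, T/Stay/t/L, T/Stay/t/M, T/In/s/R, T/In/s/L, T/In/s/M, T/In/t/R, T/In/t/L, T/In/t/M, H/Out/s/R, H/Out/s/L, H/Out/s/M, H/Out/t/R, H/Out/t/L, H/Out/t/M, H/Stay/s/R, H/Stay/s/L, H/Stay/s/M, H/Stay/t/R, H/Stay/t/L, H/Stay/t/M, H/In/s/R, H/In/s/L, H/In/s/M, H/In/t/R, H/In/t/L, H/In/t/M. Columns: hz, hx, fz, fx.
{T/Out/s/R, T/Out/s/L, T/Out/s/M, T/Out/t/R, T/Out/t/L, T/Out/t/M, T/Stay/s/R, T/Stay/s/L, T/Stay/s/M, T/Stay/t/R, T/Stay/t/L, T/Stay/t/M, T/In/s/R, T/In/s/L, T/In/s/M, T/In/t/R, T/In/t/L, T/In/t/M} → row (3,6) (3,6) (3,6) (3,6)
{H/Out/s/R, H/Out/s/L, H/Out/s/M, H/Out/t/R, H/Out/t/L, H/Out/t/M} → row (1,5) (1,5) (6,4) (6,4)
{H/Stay/s/R} → row (2,1) (4,5) (3,6) (3,6)
{H/Stay/s/L} → row (2,1) (5,5) (3,6) (3,6)
{H/Stay/s/M} → row (2,1) (7,6) (3,6) (3,6)
{H/Stay/t/R} → row (7,5) (4,5) (3,6) (3,6)
{H/Stay/t/L} → row (7,5) (5,5) (3,6) (3,6)
{H/Stay/t/M} → row (7,5) (7,6) (3,6) (3,6)
{H/In/s/R, H/In/s/L, H/In/s/M, H/In/t/R, H/In/t/L, H/In/t/M} → row (6,7) (6,7) (4,2) (4,2)
That's 9 distinct rows out of 36 strategies.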